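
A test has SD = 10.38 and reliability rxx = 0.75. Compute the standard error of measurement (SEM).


SEM = SD * sqrt(1 - rxx)
SEM = 10.38 * sqrt(1 - 0.75)
SEM = 10.38 * sqrt(0.25) = 10.38 * 0.5
SEM = 5.19

5.19


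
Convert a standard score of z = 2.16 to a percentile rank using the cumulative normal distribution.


CDF(z) = 0.5 * (1 + erf(z/sqrt(2)))
erf(1.5274) = 0.9692
CDF = 0.9846
Percentile rank = 0.9846 * 100 = 98.46

98.46


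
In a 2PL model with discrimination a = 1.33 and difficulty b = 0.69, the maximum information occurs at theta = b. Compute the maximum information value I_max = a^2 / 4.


For 2PL, max info at theta = b = 0.69
I_max = a^2 / 4 = 1.33^2 / 4
= 1.7689 / 4
I_max = 0.4422

0.4422


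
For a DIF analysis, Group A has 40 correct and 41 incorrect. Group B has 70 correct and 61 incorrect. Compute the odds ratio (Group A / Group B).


Odds_A = 40/41 = 0.9756
Odds_B = 70/61 = 1.1475
OR = Odds_A / Odds_B = 0.9756 / 1.1475
Exactly, OR = (40 * 61) / (41 * 70) = 2440 / 2870
OR = 0.8502

0.8502


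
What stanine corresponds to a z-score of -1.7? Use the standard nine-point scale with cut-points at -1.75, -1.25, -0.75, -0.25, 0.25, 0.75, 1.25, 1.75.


Stanine boundaries: [-1.75, -1.25, -0.75, -0.25, 0.25, 0.75, 1.25, 1.75]
z = -1.7
Check each boundary:
  z >= -1.75 -> could be stanine 2
  z < -1.25
  z < -0.75
  z < -0.25
  z < 0.25
  z < 0.75
  z < 1.25
  z < 1.75
Highest qualifying boundary gives stanine = 2

2


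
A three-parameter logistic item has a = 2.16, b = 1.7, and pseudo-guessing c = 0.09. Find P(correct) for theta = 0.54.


logit = 2.16*(0.54 - 1.7) = -2.5056
P* = 1/(1 + exp(--2.5056)) = 0.0755
P = 0.09 + (1 - 0.09) * 0.0755
P = 0.1587

0.1587


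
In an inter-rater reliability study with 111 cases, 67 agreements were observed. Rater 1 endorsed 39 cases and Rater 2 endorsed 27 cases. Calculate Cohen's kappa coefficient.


P_o = 67/111 = 0.603604
P_e = (39*27 + 72*84) / 12321 = 0.576333
kappa = (P_o - P_e) / (1 - P_e)
kappa = (0.603604 - 0.576333) / (1 - 0.576333)
kappa = 0.0644

0.0644


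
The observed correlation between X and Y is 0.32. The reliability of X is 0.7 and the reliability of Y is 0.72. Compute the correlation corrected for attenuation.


r_corrected = rxy / sqrt(rxx * ryy)
= 0.32 / sqrt(0.7 * 0.72)
= 0.32 / sqrt(0.504)
= 0.32 / 0.70993
r_corrected = 0.4507

0.4507


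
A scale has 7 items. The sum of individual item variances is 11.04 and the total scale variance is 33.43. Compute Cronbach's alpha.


alpha = (k/(k-1)) * (1 - sum(si^2)/s_total^2)
= (7/6) * (1 - 11.04/33.43)
alpha = 0.7814

0.7814


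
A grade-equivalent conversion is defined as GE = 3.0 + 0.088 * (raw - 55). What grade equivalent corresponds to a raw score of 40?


raw - median = 40 - 55 = -15
slope * diff = 0.088 * -15 = -1.32
GE = 3.0 + -1.32
GE = 1.68

1.68


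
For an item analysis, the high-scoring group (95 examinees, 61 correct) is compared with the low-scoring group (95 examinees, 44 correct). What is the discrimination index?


p_upper = 61/95 = 0.6421
p_lower = 44/95 = 0.4632
D = 0.6421 - 0.4632 = 0.1789

0.1789


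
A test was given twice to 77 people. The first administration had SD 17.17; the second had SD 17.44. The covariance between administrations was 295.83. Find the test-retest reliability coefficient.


r = cov(X,Y) / (SD_X * SD_Y)
r = 295.83 / (17.17 * 17.44)
r = 295.83 / 299.4448
r = 0.9879

0.9879


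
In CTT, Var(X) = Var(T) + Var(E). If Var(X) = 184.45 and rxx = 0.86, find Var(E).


var_true = rxx * var_obs = 0.86 * 184.45 = 158.627
var_error = var_obs - var_true
var_error = 184.45 - 158.627
var_error = 25.823

25.823


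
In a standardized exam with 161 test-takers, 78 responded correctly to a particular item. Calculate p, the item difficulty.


Item difficulty p = number correct / total examinees
p = 78 / 161
p = 0.4845

0.4845


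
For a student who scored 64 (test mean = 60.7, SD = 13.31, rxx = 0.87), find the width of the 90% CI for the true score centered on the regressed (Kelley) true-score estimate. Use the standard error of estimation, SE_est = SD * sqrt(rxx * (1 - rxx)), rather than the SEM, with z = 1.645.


True score estimate = 0.87*64 + 0.13*60.7 = 63.571
SE_est = SD * sqrt(rxx * (1 - rxx)) = 13.31 * sqrt(0.87 * 0.13) = 13.31 * sqrt(0.1131) = 4.476199
CI = T_est +/- z * SE_est, so width = 2 * z * SE_est = 2 * 1.645 * 4.476199
Width = 14.7267

14.7267


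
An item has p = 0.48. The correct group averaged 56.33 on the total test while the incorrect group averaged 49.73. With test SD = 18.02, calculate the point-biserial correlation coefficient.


q = 1 - p = 0.52
rpb = ((M1 - M0) / SD) * sqrt(p * q)
rpb = ((56.33 - 49.73) / 18.02) * sqrt(0.48 * 0.52)
rpb = 0.183

0.183


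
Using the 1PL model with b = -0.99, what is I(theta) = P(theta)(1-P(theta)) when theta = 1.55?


P = 1/(1+exp(-(1.55--0.99))) = 0.9269
I = P*(1-P) = 0.9269 * 0.0731
I = 0.0678

0.0678


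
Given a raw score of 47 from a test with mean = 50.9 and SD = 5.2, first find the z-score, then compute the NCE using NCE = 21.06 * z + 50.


z = (X - mean) / SD = (47 - 50.9) / 5.2
z = -3.9 / 5.2
z = -0.75
NCE = NCE = 21.06z + 50
Carry z at full precision (z = -3.9 / 5.2) into the conversion:
NCE = 21.06 * (-3.9 / 5.2) + 50 = -82.134 / 5.2 + 50
NCE = -15.795 + 50
NCE = 34.205

34.205


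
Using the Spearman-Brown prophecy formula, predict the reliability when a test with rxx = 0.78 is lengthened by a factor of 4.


r_new = (n * rxx) / (1 + (n-1) * rxx)
r_new = (4 * 0.78) / (1 + 3 * 0.78)
r_new = 3.12 / 3.34
r_new = 0.9341

0.9341


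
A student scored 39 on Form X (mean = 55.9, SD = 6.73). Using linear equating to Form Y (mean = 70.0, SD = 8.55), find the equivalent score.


slope = SD_Y / SD_X = 8.55 / 6.73 ~ 1.2704
intercept = mean_Y - slope * mean_X = 70.0 - (8.55 / 6.73) * 55.9 ~ -1.0171
Y = slope * X + intercept. To avoid rounding drift from the rounded slope/intercept, evaluate the equivalent form Y = mean_Y + SD_Y * (X - mean_X) / SD_X at full precision:
Y = 70.0 + 8.55 * (39 - 55.9) / 6.73
Y = 70.0 - 8.55 * 16.9 / 6.73
Y = 70.0 - 144.495 / 6.73
Y = 70.0 - 21.4703
Y = 48.5297

48.5297


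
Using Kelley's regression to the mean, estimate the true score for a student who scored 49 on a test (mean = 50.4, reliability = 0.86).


T_est = rxx * X + (1 - rxx) * mean
T_est = 0.86 * 49 + 0.14 * 50.4
T_est = 42.14 + 7.056
T_est = 49.196

49.196


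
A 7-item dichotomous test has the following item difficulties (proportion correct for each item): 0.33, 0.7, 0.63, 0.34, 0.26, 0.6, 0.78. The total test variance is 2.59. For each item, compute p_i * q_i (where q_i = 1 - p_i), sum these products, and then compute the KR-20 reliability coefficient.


For each item, compute p_i * q_i:
  Item 1: 0.33 * 0.67 = 0.2211
  Item 2: 0.7 * 0.3 = 0.21
  Item 3: 0.63 * 0.37 = 0.2331
  Item 4: 0.34 * 0.66 = 0.2244
  Item 5: 0.26 * 0.74 = 0.1924
  Item 6: 0.6 * 0.4 = 0.24
  Item 7: 0.78 * 0.22 = 0.1716
Sum(p_i * q_i) = 0.2211 + 0.21 + 0.2331 + 0.2244 + 0.1924 + 0.24 + 0.1716 = 1.4926
KR-20 = (k/(k-1)) * (1 - Sum(p_i*q_i) / Var_total)
= (7/6) * (1 - 1.4926/2.59)
= 1.1667 * 0.4237
KR-20 = 0.4943

0.4943


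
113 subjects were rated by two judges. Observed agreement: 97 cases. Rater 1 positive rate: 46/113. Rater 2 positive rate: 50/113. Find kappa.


P_o = 97/113 = 0.858407
P_e = (46*50 + 67*63) / 12769 = 0.51069
kappa = (P_o - P_e) / (1 - P_e)
kappa = (0.858407 - 0.51069) / (1 - 0.51069)
kappa = 0.7106

0.7106


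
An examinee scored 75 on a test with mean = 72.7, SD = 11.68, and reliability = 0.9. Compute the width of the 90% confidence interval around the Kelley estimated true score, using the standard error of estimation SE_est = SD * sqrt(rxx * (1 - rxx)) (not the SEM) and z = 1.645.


True score estimate = 0.9*75 + 0.1*72.7 = 74.77
SE_est = SD * sqrt(rxx * (1 - rxx)) = 11.68 * sqrt(0.9 * 0.1) = 11.68 * sqrt(0.09) = 3.504
CI = T_est +/- z * SE_est, so width = 2 * z * SE_est = 2 * 1.645 * 3.504
Width = 11.5282

11.5282


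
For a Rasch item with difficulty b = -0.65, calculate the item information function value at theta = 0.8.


P = 1/(1+exp(-(0.8--0.65))) = 0.81
I = P*(1-P) = 0.81 * 0.19
I = 0.1539

0.1539


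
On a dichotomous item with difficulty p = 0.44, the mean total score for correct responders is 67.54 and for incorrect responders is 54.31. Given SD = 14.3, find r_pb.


q = 1 - p = 0.56
rpb = ((M1 - M0) / SD) * sqrt(p * q)
rpb = ((67.54 - 54.31) / 14.3) * sqrt(0.44 * 0.56)
rpb = 0.4592

0.4592


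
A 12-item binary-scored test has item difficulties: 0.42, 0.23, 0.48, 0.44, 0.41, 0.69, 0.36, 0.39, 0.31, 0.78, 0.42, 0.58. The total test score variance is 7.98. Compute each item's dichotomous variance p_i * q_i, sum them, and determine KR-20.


For each item, compute p_i * q_i:
  Item 1: 0.42 * 0.58 = 0.2436
  Item 2: 0.23 * 0.77 = 0.1771
  Item 3: 0.48 * 0.52 = 0.2496
  Item 4: 0.44 * 0.56 = 0.2464
  Item 5: 0.41 * 0.59 = 0.2419
  Item 6: 0.69 * 0.31 = 0.2139
  Item 7: 0.36 * 0.64 = 0.2304
  Item 8: 0.39 * 0.61 = 0.2379
  Item 9: 0.31 * 0.69 = 0.2139
  Item 10: 0.78 * 0.22 = 0.1716
  Item 11: 0.42 * 0.58 = 0.2436
  Item 12: 0.58 * 0.42 = 0.2436
Sum(p_i * q_i) = 0.2436 + 0.1771 + 0.2496 + 0.2464 + 0.2419 + 0.2139 + 0.2304 + 0.2379 + 0.2139 + 0.1716 + 0.2436 + 0.2436 = 2.7135
KR-20 = (k/(k-1)) * (1 - Sum(p_i*q_i) / Var_total)
= (12/11) * (1 - 2.7135/7.98)
= 1.0909 * 0.66
KR-20 = 0.72

0.72


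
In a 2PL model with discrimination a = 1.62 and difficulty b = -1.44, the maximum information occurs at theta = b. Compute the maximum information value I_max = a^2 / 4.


For 2PL, max info at theta = b = -1.44
I_max = a^2 / 4 = 1.62^2 / 4
= 2.6244 / 4
I_max = 0.6561

0.6561


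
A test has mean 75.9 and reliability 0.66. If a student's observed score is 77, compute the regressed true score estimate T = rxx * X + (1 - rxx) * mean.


T_est = rxx * X + (1 - rxx) * mean
T_est = 0.66 * 77 + 0.34 * 75.9
T_est = 50.82 + 25.806
T_est = 76.626

76.626


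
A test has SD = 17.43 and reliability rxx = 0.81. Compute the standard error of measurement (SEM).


SEM = SD * sqrt(1 - rxx)
SEM = 17.43 * sqrt(1 - 0.81)
SEM = 17.43 * sqrt(0.19) = 17.43 * 0.43589
SEM = 7.5976

7.5976


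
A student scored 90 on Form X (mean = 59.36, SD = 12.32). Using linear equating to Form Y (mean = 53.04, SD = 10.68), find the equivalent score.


slope = SD_Y / SD_X = 10.68 / 12.32 ~ 0.8669
intercept = mean_Y - slope * mean_X = 53.04 - (10.68 / 12.32) * 59.36 ~ 1.5818
Y = slope * X + intercept. To avoid rounding drift from the rounded slope/intercept, evaluate the equivalent form Y = mean_Y + SD_Y * (X - mean_X) / SD_X at full precision:
Y = 53.04 + 10.68 * (90 - 59.36) / 12.32
Y = 53.04 + 10.68 * 30.64 / 12.32
Y = 53.04 + 327.2352 / 12.32
Y = 53.04 + 26.5613
Y = 79.6013

79.6013


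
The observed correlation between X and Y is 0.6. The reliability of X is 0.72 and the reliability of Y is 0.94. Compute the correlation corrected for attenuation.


r_corrected = rxy / sqrt(rxx * ryy)
= 0.6 / sqrt(0.72 * 0.94)
= 0.6 / sqrt(0.6768)
= 0.6 / 0.822679
r_corrected = 0.7293

0.7293


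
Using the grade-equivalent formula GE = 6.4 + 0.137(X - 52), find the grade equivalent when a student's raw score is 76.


raw - median = 76 - 52 = 24
slope * diff = 0.137 * 24 = 3.288
GE = 6.4 + 3.288
GE = 9.688

9.688


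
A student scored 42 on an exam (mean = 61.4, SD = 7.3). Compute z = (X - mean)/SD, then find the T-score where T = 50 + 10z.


z = (X - mean) / SD = (42 - 61.4) / 7.3
z = -19.4 / 7.3
z = -2.6575
T-score = T = 50 + 10z
Carry z at full precision (z = -19.4 / 7.3) into the conversion:
T-score = 50 + 10 * (-19.4 / 7.3) = 50 + -194 / 7.3
T-score = 50 + -26.5753
T-score = 23.4247

23.4247


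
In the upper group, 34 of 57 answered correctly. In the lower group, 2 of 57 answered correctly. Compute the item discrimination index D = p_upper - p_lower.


p_upper = 34/57 = 0.5965
p_lower = 2/57 = 0.0351
D = 0.5965 - 0.0351 = 0.5614

0.5614


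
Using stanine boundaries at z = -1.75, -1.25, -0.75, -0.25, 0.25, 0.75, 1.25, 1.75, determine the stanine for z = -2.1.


Stanine boundaries: [-1.75, -1.25, -0.75, -0.25, 0.25, 0.75, 1.25, 1.75]
z = -2.1
Check each boundary:
  z < -1.75
  z < -1.25
  z < -0.75
  z < -0.25
  z < 0.25
  z < 0.75
  z < 1.25
  z < 1.75
Highest qualifying boundary gives stanine = 1

1


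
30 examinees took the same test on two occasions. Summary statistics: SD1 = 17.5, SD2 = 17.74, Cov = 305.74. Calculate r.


r = cov(X,Y) / (SD_X * SD_Y)
r = 305.74 / (17.5 * 17.74)
r = 305.74 / 310.45
r = 0.9848

0.9848


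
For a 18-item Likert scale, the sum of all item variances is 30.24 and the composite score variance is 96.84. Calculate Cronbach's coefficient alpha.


alpha = (k/(k-1)) * (1 - sum(si^2)/s_total^2)
= (18/17) * (1 - 30.24/96.84)
alpha = 0.7282

0.7282


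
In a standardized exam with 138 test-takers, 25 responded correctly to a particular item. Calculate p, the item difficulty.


Item difficulty p = number correct / total examinees
p = 25 / 138
p = 0.1812

0.1812


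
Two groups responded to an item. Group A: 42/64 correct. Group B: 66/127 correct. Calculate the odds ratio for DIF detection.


Odds_A = 42/22 = 1.9091
Odds_B = 66/61 = 1.082
OR = Odds_A / Odds_B = 1.9091 / 1.082
Exactly, OR = (42 * 61) / (22 * 66) = 2562 / 1452
OR = 1.7645

1.7645


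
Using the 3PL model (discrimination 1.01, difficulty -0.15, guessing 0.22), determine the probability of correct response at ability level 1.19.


logit = 1.01*(1.19 - -0.15) = 1.3534
P* = 1/(1 + exp(-1.3534)) = 0.7947
P = 0.22 + (1 - 0.22) * 0.7947
P = 0.8399

0.8399


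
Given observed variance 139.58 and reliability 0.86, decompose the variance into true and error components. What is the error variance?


var_true = rxx * var_obs = 0.86 * 139.58 = 120.0388
var_error = var_obs - var_true
var_error = 139.58 - 120.0388
var_error = 19.5412

19.5412


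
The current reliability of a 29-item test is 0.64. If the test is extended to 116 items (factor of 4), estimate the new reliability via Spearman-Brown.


r_new = (n * rxx) / (1 + (n-1) * rxx)
r_new = (4 * 0.64) / (1 + 3 * 0.64)
r_new = 2.56 / 2.92
r_new = 0.8767

0.8767


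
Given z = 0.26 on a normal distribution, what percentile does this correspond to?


CDF(z) = 0.5 * (1 + erf(z/sqrt(2)))
erf(0.1838) = 0.2051
CDF = 0.6026
Percentile rank = 0.6026 * 100 = 60.26

60.26


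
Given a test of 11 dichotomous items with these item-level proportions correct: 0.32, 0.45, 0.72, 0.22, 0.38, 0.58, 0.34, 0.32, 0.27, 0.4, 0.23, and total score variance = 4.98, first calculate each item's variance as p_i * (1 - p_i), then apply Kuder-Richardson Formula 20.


For each item, compute p_i * q_i:
  Item 1: 0.32 * 0.68 = 0.2176
  Item 2: 0.45 * 0.55 = 0.2475
  Item 3: 0.72 * 0.28 = 0.2016
  Item 4: 0.22 * 0.78 = 0.1716
  Item 5: 0.38 * 0.62 = 0.2356
  Item 6: 0.58 * 0.42 = 0.2436
  Item 7: 0.34 * 0.66 = 0.2244
  Item 8: 0.32 * 0.68 = 0.2176
  Item 9: 0.27 * 0.73 = 0.1971
  Item 10: 0.4 * 0.6 = 0.24
  Item 11: 0.23 * 0.77 = 0.1771
Sum(p_i * q_i) = 0.2176 + 0.2475 + 0.2016 + 0.1716 + 0.2356 + 0.2436 + 0.2244 + 0.2176 + 0.1971 + 0.24 + 0.1771 = 2.3737
KR-20 = (k/(k-1)) * (1 - Sum(p_i*q_i) / Var_total)
= (11/10) * (1 - 2.3737/4.98)
= 1.1 * 0.5234
KR-20 = 0.5757

0.5757


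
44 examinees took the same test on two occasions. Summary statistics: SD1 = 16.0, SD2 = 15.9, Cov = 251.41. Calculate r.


r = cov(X,Y) / (SD_X * SD_Y)
r = 251.41 / (16.0 * 15.9)
r = 251.41 / 254.4
r = 0.9882

0.9882


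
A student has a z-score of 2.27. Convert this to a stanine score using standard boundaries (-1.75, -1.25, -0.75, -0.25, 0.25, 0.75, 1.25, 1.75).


Stanine boundaries: [-1.75, -1.25, -0.75, -0.25, 0.25, 0.75, 1.25, 1.75]
z = 2.27
Check each boundary:
  z >= -1.75 -> could be stanine 2
  z >= -1.25 -> could be stanine 3
  z >= -0.75 -> could be stanine 4
  z >= -0.25 -> could be stanine 5
  z >= 0.25 -> could be stanine 6
  z >= 0.75 -> could be stanine 7
  z >= 1.25 -> could be stanine 8
  z >= 1.75 -> could be stanine 9
Highest qualifying boundary gives stanine = 9

9


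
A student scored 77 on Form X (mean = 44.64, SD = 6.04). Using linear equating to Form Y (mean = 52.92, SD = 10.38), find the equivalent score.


slope = SD_Y / SD_X = 10.38 / 6.04 ~ 1.7185
intercept = mean_Y - slope * mean_X = 52.92 - (10.38 / 6.04) * 44.64 ~ -23.7958
Y = slope * X + intercept. To avoid rounding drift from the rounded slope/intercept, evaluate the equivalent form Y = mean_Y + SD_Y * (X - mean_X) / SD_X at full precision:
Y = 52.92 + 10.38 * (77 - 44.64) / 6.04
Y = 52.92 + 10.38 * 32.36 / 6.04
Y = 52.92 + 335.8968 / 6.04
Y = 52.92 + 55.6121
Y = 108.5321

108.5321


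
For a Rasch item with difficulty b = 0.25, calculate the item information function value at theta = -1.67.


P = 1/(1+exp(-(-1.67-0.25))) = 0.1279
I = P*(1-P) = 0.1279 * 0.8721
I = 0.1115

0.1115


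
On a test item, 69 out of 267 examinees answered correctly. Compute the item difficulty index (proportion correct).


Item difficulty p = number correct / total examinees
p = 69 / 267
p = 0.2584

0.2584


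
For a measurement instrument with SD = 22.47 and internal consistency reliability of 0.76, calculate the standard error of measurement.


SEM = SD * sqrt(1 - rxx)
SEM = 22.47 * sqrt(1 - 0.76)
SEM = 22.47 * sqrt(0.24) = 22.47 * 0.489898
SEM = 11.008

11.008


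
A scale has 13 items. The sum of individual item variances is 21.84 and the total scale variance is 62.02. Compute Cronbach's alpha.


alpha = (k/(k-1)) * (1 - sum(si^2)/s_total^2)
= (13/12) * (1 - 21.84/62.02)
alpha = 0.7018

0.7018


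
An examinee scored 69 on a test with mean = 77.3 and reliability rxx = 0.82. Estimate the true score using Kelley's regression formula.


T_est = rxx * X + (1 - rxx) * mean
T_est = 0.82 * 69 + 0.18 * 77.3
T_est = 56.58 + 13.914
T_est = 70.494

70.494


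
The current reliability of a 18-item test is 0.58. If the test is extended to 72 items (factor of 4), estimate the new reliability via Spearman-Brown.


r_new = (n * rxx) / (1 + (n-1) * rxx)
r_new = (4 * 0.58) / (1 + 3 * 0.58)
r_new = 2.32 / 2.74
r_new = 0.8467

0.8467


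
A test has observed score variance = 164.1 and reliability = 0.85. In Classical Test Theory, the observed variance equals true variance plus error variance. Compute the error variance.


var_true = rxx * var_obs = 0.85 * 164.1 = 139.485
var_error = var_obs - var_true
var_error = 164.1 - 139.485
var_error = 24.615

24.615


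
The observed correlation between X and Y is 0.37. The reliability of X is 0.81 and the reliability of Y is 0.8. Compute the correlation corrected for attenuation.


r_corrected = rxy / sqrt(rxx * ryy)
= 0.37 / sqrt(0.81 * 0.8)
= 0.37 / sqrt(0.648)
= 0.37 / 0.804984
r_corrected = 0.4596

0.4596


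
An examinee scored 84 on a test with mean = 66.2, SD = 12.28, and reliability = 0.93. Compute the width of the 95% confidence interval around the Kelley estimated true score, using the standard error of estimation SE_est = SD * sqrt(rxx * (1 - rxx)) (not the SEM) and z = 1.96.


True score estimate = 0.93*84 + 0.07*66.2 = 82.754
SE_est = SD * sqrt(rxx * (1 - rxx)) = 12.28 * sqrt(0.93 * 0.07) = 12.28 * sqrt(0.0651) = 3.133205
CI = T_est +/- z * SE_est, so width = 2 * z * SE_est = 2 * 1.96 * 3.133205
Width = 12.2822

12.2822


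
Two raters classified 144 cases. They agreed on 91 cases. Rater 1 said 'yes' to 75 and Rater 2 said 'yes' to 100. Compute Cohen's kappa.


P_o = 91/144 = 0.631944
P_e = (75*100 + 69*44) / 20736 = 0.508102
kappa = (P_o - P_e) / (1 - P_e)
kappa = (0.631944 - 0.508102) / (1 - 0.508102)
kappa = 0.2518

0.2518


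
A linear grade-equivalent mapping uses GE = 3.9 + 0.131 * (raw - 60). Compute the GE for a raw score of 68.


raw - median = 68 - 60 = 8
slope * diff = 0.131 * 8 = 1.048
GE = 3.9 + 1.048
GE = 4.948

4.948


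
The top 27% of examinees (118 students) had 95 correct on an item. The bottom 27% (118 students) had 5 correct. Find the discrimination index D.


p_upper = 95/118 = 0.8051
p_lower = 5/118 = 0.0424
D = 0.8051 - 0.0424 = 0.7627

0.7627


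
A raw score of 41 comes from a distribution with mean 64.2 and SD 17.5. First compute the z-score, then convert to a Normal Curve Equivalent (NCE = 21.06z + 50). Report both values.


z = (X - mean) / SD = (41 - 64.2) / 17.5
z = -23.2 / 17.5
z = -1.3257
NCE = NCE = 21.06z + 50
Carry z at full precision (z = -23.2 / 17.5) into the conversion:
NCE = 21.06 * (-23.2 / 17.5) + 50 = -488.592 / 17.5 + 50
NCE = -27.9195 + 50
NCE = 22.0805

22.0805


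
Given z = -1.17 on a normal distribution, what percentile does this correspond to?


CDF(z) = 0.5 * (1 + erf(z/sqrt(2)))
erf(-0.8273) = -0.758
CDF = 0.121
Percentile rank = 0.121 * 100 = 12.1

12.1


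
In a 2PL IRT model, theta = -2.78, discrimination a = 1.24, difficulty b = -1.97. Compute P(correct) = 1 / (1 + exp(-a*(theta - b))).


a*(theta - b) = 1.24 * (-2.78 - -1.97) = -1.0044
exp(--1.0044) = 2.7303
P = 1 / (1 + 2.7303)
P = 0.2681

0.2681


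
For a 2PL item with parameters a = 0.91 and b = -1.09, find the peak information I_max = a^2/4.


For 2PL, max info at theta = b = -1.09
I_max = a^2 / 4 = 0.91^2 / 4
= 0.8281 / 4
I_max = 0.207

0.207


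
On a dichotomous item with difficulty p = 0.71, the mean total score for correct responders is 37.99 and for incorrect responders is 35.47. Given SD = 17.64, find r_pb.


q = 1 - p = 0.29
rpb = ((M1 - M0) / SD) * sqrt(p * q)
rpb = ((37.99 - 35.47) / 17.64) * sqrt(0.71 * 0.29)
rpb = 0.0648

0.0648


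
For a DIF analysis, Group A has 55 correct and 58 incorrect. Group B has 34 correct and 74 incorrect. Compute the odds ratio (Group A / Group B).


Odds_A = 55/58 = 0.9483
Odds_B = 34/74 = 0.4595
OR = Odds_A / Odds_B = 0.9483 / 0.4595
Exactly, OR = (55 * 74) / (58 * 34) = 4070 / 1972
OR = 2.0639

2.0639


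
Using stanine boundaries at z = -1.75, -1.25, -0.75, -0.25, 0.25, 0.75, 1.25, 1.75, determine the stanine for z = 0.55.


Stanine boundaries: [-1.75, -1.25, -0.75, -0.25, 0.25, 0.75, 1.25, 1.75]
z = 0.55
Check each boundary:
  z >= -1.75 -> could be stanine 2
  z >= -1.25 -> could be stanine 3
  z >= -0.75 -> could be stanine 4
  z >= -0.25 -> could be stanine 5
  z >= 0.25 -> could be stanine 6
  z < 0.75
  z < 1.25
  z < 1.75
Highest qualifying boundary gives stanine = 6

6


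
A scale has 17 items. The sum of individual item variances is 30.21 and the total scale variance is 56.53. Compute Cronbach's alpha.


alpha = (k/(k-1)) * (1 - sum(si^2)/s_total^2)
= (17/16) * (1 - 30.21/56.53)
alpha = 0.4947

0.4947


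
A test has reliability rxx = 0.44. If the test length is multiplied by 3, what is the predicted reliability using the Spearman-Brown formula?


r_new = (n * rxx) / (1 + (n-1) * rxx)
r_new = (3 * 0.44) / (1 + 2 * 0.44)
r_new = 1.32 / 1.88
r_new = 0.7021

0.7021


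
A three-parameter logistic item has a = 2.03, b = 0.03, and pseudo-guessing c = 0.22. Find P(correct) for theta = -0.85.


logit = 2.03*(-0.85 - 0.03) = -1.7864
P* = 1/(1 + exp(--1.7864)) = 0.1435
P = 0.22 + (1 - 0.22) * 0.1435
P = 0.3319

0.3319


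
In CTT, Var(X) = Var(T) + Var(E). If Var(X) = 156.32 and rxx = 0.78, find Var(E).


var_true = rxx * var_obs = 0.78 * 156.32 = 121.9296
var_error = var_obs - var_true
var_error = 156.32 - 121.9296
var_error = 34.3904

34.3904


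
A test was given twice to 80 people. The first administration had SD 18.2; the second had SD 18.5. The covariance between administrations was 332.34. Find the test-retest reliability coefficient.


r = cov(X,Y) / (SD_X * SD_Y)
r = 332.34 / (18.2 * 18.5)
r = 332.34 / 336.7
r = 0.9871

0.9871


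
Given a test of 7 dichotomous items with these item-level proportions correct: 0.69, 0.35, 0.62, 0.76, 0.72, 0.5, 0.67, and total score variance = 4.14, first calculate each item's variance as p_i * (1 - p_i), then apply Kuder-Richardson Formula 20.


For each item, compute p_i * q_i:
  Item 1: 0.69 * 0.31 = 0.2139
  Item 2: 0.35 * 0.65 = 0.2275
  Item 3: 0.62 * 0.38 = 0.2356
  Item 4: 0.76 * 0.24 = 0.1824
  Item 5: 0.72 * 0.28 = 0.2016
  Item 6: 0.5 * 0.5 = 0.25
  Item 7: 0.67 * 0.33 = 0.2211
Sum(p_i * q_i) = 0.2139 + 0.2275 + 0.2356 + 0.1824 + 0.2016 + 0.25 + 0.2211 = 1.5321
KR-20 = (k/(k-1)) * (1 - Sum(p_i*q_i) / Var_total)
= (7/6) * (1 - 1.5321/4.14)
= 1.1667 * 0.6299
KR-20 = 0.7349

0.7349


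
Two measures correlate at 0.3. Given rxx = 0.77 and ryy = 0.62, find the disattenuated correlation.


r_corrected = rxy / sqrt(rxx * ryy)
= 0.3 / sqrt(0.77 * 0.62)
= 0.3 / sqrt(0.4774)
= 0.3 / 0.690941
r_corrected = 0.4342

0.4342


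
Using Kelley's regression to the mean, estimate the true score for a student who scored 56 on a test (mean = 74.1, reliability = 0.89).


T_est = rxx * X + (1 - rxx) * mean
T_est = 0.89 * 56 + 0.11 * 74.1
T_est = 49.84 + 8.151
T_est = 57.991

57.991


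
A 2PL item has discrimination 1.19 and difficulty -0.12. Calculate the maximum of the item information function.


For 2PL, max info at theta = b = -0.12
I_max = a^2 / 4 = 1.19^2 / 4
= 1.4161 / 4
I_max = 0.354

0.354


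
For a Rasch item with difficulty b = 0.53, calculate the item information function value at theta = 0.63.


P = 1/(1+exp(-(0.63-0.53))) = 0.525
I = P*(1-P) = 0.525 * 0.475
I = 0.2494

0.2494


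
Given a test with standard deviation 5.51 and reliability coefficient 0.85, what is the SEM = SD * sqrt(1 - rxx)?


SEM = SD * sqrt(1 - rxx)
SEM = 5.51 * sqrt(1 - 0.85)
SEM = 5.51 * sqrt(0.15) = 5.51 * 0.387298
SEM = 2.134

2.134


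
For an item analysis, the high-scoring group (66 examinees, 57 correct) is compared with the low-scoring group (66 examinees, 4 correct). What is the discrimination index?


p_upper = 57/66 = 0.8636
p_lower = 4/66 = 0.0606
D = 0.8636 - 0.0606 = 0.803

0.803


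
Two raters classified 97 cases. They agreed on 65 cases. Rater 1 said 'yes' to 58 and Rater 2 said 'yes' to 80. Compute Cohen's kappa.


P_o = 65/97 = 0.670103
P_e = (58*80 + 39*17) / 9409 = 0.563609
kappa = (P_o - P_e) / (1 - P_e)
kappa = (0.670103 - 0.563609) / (1 - 0.563609)
kappa = 0.244

0.244


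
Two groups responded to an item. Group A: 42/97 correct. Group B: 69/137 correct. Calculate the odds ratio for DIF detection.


Odds_A = 42/55 = 0.7636
Odds_B = 69/68 = 1.0147
OR = Odds_A / Odds_B = 0.7636 / 1.0147
Exactly, OR = (42 * 68) / (55 * 69) = 2856 / 3795
OR = 0.7526

0.7526


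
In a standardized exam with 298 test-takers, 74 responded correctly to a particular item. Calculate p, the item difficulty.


Item difficulty p = number correct / total examinees
p = 74 / 298
p = 0.2483

0.2483


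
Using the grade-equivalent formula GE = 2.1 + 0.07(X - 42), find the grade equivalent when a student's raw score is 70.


raw - median = 70 - 42 = 28
slope * diff = 0.07 * 28 = 1.96
GE = 2.1 + 1.96
GE = 4.06

4.06


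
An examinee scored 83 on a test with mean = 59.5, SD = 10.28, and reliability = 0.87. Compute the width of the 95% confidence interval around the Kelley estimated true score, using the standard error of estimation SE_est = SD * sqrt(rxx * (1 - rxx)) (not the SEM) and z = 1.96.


True score estimate = 0.87*83 + 0.13*59.5 = 79.945
SE_est = SD * sqrt(rxx * (1 - rxx)) = 10.28 * sqrt(0.87 * 0.13) = 10.28 * sqrt(0.1131) = 3.457199
CI = T_est +/- z * SE_est, so width = 2 * z * SE_est = 2 * 1.96 * 3.457199
Width = 13.5522

13.5522


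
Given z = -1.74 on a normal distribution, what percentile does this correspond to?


CDF(z) = 0.5 * (1 + erf(z/sqrt(2)))
erf(-1.2304) = -0.9181
CDF = 0.0409
Percentile rank = 0.0409 * 100 = 4.09

4.09


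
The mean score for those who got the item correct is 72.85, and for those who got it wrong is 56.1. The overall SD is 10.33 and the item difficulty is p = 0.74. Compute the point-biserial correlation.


q = 1 - p = 0.26
rpb = ((M1 - M0) / SD) * sqrt(p * q)
rpb = ((72.85 - 56.1) / 10.33) * sqrt(0.74 * 0.26)
rpb = 0.7112

0.7112


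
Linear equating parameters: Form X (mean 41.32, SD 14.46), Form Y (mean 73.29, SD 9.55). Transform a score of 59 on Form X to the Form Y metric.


slope = SD_Y / SD_X = 9.55 / 14.46 ~ 0.6604
intercept = mean_Y - slope * mean_X = 73.29 - (9.55 / 14.46) * 41.32 ~ 46.0005
Y = slope * X + intercept. To avoid rounding drift from the rounded slope/intercept, evaluate the equivalent form Y = mean_Y + SD_Y * (X - mean_X) / SD_X at full precision:
Y = 73.29 + 9.55 * (59 - 41.32) / 14.46
Y = 73.29 + 9.55 * 17.68 / 14.46
Y = 73.29 + 168.844 / 14.46
Y = 73.29 + 11.6766
Y = 84.9666

84.9666


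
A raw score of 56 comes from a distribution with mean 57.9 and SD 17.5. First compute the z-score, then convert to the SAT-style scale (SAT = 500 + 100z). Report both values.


z = (X - mean) / SD = (56 - 57.9) / 17.5
z = -1.9 / 17.5
z = -0.1086
SAT-scale = SAT = 500 + 100z
Carry z at full precision (z = -1.9 / 17.5) into the conversion:
SAT-scale = 500 + 100 * (-1.9 / 17.5) = 500 + -190 / 17.5
SAT-scale = 500 + -10.8571
SAT-scale = 489.1429

489.1429


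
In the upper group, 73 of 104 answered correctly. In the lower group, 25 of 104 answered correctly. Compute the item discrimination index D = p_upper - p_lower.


p_upper = 73/104 = 0.7019
p_lower = 25/104 = 0.2404
D = 0.7019 - 0.2404 = 0.4615

0.4615


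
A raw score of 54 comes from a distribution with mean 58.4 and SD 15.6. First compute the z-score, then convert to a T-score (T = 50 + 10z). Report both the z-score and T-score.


z = (X - mean) / SD = (54 - 58.4) / 15.6
z = -4.4 / 15.6
z = -0.2821
T-score = T = 50 + 10z
Carry z at full precision (z = -4.4 / 15.6) into the conversion:
T-score = 50 + 10 * (-4.4 / 15.6) = 50 + -44 / 15.6
T-score = 50 + -2.8205
T-score = 47.1795

47.1795


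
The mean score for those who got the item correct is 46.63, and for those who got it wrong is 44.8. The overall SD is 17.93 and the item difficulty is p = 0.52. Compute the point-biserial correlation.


q = 1 - p = 0.48
rpb = ((M1 - M0) / SD) * sqrt(p * q)
rpb = ((46.63 - 44.8) / 17.93) * sqrt(0.52 * 0.48)
rpb = 0.051

0.051


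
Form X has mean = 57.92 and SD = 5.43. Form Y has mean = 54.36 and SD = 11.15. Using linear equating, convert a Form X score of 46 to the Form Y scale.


slope = SD_Y / SD_X = 11.15 / 5.43 ~ 2.0534
intercept = mean_Y - slope * mean_X = 54.36 - (11.15 / 5.43) * 57.92 ~ -64.5733
Y = slope * X + intercept. To avoid rounding drift from the rounded slope/intercept, evaluate the equivalent form Y = mean_Y + SD_Y * (X - mean_X) / SD_X at full precision:
Y = 54.36 + 11.15 * (46 - 57.92) / 5.43
Y = 54.36 - 11.15 * 11.92 / 5.43
Y = 54.36 - 132.908 / 5.43
Y = 54.36 - 24.4766
Y = 29.8834

29.8834


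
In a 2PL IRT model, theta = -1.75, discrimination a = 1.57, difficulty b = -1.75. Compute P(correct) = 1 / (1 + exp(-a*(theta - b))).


a*(theta - b) = 1.57 * (-1.75 - -1.75) = 0.0
exp(-0.0) = 1.0
P = 1 / (1 + 1.0)
P = 0.5

0.5


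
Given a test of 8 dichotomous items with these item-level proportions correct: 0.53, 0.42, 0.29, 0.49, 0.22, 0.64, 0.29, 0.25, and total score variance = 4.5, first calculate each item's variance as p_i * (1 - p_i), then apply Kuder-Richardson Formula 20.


For each item, compute p_i * q_i:
  Item 1: 0.53 * 0.47 = 0.2491
  Item 2: 0.42 * 0.58 = 0.2436
  Item 3: 0.29 * 0.71 = 0.2059
  Item 4: 0.49 * 0.51 = 0.2499
  Item 5: 0.22 * 0.78 = 0.1716
  Item 6: 0.64 * 0.36 = 0.2304
  Item 7: 0.29 * 0.71 = 0.2059
  Item 8: 0.25 * 0.75 = 0.1875
Sum(p_i * q_i) = 0.2491 + 0.2436 + 0.2059 + 0.2499 + 0.1716 + 0.2304 + 0.2059 + 0.1875 = 1.7439
KR-20 = (k/(k-1)) * (1 - Sum(p_i*q_i) / Var_total)
= (8/7) * (1 - 1.7439/4.5)
= 1.1429 * 0.6125
KR-20 = 0.7

0.7


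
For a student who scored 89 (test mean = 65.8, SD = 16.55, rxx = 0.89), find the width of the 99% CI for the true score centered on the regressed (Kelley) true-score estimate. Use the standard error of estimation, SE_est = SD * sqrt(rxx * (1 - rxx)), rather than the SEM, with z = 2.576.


True score estimate = 0.89*89 + 0.11*65.8 = 86.448
SE_est = SD * sqrt(rxx * (1 - rxx)) = 16.55 * sqrt(0.89 * 0.11) = 16.55 * sqrt(0.0979) = 5.178325
CI = T_est +/- z * SE_est, so width = 2 * z * SE_est = 2 * 2.576 * 5.178325
Width = 26.6787

26.6787


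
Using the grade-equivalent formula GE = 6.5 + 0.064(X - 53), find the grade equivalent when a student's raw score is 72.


raw - median = 72 - 53 = 19
slope * diff = 0.064 * 19 = 1.216
GE = 6.5 + 1.216
GE = 7.716

7.716


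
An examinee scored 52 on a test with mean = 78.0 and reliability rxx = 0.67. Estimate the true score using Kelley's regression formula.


T_est = rxx * X + (1 - rxx) * mean
T_est = 0.67 * 52 + 0.33 * 78.0
T_est = 34.84 + 25.74
T_est = 60.58

60.58


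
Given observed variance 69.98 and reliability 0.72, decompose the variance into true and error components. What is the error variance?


var_true = rxx * var_obs = 0.72 * 69.98 = 50.3856
var_error = var_obs - var_true
var_error = 69.98 - 50.3856
var_error = 19.5944

19.5944


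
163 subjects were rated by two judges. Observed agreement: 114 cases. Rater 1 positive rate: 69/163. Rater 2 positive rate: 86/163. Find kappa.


P_o = 114/163 = 0.699387
P_e = (69*86 + 94*77) / 26569 = 0.495766
kappa = (P_o - P_e) / (1 - P_e)
kappa = (0.699387 - 0.495766) / (1 - 0.495766)
kappa = 0.4038

0.4038


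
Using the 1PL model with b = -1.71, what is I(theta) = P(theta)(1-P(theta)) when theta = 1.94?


P = 1/(1+exp(-(1.94--1.71))) = 0.9747
I = P*(1-P) = 0.9747 * 0.0253
I = 0.0247

0.0247


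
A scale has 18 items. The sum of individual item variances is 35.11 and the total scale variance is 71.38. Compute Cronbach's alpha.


alpha = (k/(k-1)) * (1 - sum(si^2)/s_total^2)
= (18/17) * (1 - 35.11/71.38)
alpha = 0.538

0.538


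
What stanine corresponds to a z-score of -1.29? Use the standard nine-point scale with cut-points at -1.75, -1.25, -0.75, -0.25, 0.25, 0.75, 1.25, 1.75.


Stanine boundaries: [-1.75, -1.25, -0.75, -0.25, 0.25, 0.75, 1.25, 1.75]
z = -1.29
Check each boundary:
  z >= -1.75 -> could be stanine 2
  z < -1.25
  z < -0.75
  z < -0.25
  z < 0.25
  z < 0.75
  z < 1.25
  z < 1.75
Highest qualifying boundary gives stanine = 2

2


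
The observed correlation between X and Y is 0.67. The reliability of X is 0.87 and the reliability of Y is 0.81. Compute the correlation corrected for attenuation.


r_corrected = rxy / sqrt(rxx * ryy)
= 0.67 / sqrt(0.87 * 0.81)
= 0.67 / sqrt(0.7047)
= 0.67 / 0.839464
r_corrected = 0.7981

0.7981


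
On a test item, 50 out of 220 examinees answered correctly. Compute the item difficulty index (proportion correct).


Item difficulty p = number correct / total examinees
p = 50 / 220
p = 0.2273

0.2273


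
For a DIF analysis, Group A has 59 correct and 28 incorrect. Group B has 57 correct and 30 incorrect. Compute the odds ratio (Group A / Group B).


Odds_A = 59/28 = 2.1071
Odds_B = 57/30 = 1.9
OR = Odds_A / Odds_B = 2.1071 / 1.9
Exactly, OR = (59 * 30) / (28 * 57) = 1770 / 1596
OR = 1.109

1.109


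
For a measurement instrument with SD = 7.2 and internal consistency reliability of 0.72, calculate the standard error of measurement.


SEM = SD * sqrt(1 - rxx)
SEM = 7.2 * sqrt(1 - 0.72)
SEM = 7.2 * sqrt(0.28) = 7.2 * 0.52915
SEM = 3.8099

3.8099


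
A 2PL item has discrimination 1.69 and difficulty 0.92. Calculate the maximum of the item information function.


For 2PL, max info at theta = b = 0.92
I_max = a^2 / 4 = 1.69^2 / 4
= 2.8561 / 4
I_max = 0.714

0.714


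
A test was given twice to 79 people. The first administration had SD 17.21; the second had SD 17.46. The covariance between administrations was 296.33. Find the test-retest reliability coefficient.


r = cov(X,Y) / (SD_X * SD_Y)
r = 296.33 / (17.21 * 17.46)
r = 296.33 / 300.4866
r = 0.9862

0.9862


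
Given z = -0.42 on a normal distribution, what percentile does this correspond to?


CDF(z) = 0.5 * (1 + erf(z/sqrt(2)))
erf(-0.297) = -0.3255
CDF = 0.3372
Percentile rank = 0.3372 * 100 = 33.72

33.72


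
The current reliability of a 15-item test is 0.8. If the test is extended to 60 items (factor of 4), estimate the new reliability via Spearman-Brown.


r_new = (n * rxx) / (1 + (n-1) * rxx)
r_new = (4 * 0.8) / (1 + 3 * 0.8)
r_new = 3.2 / 3.4
r_new = 0.9412

0.9412


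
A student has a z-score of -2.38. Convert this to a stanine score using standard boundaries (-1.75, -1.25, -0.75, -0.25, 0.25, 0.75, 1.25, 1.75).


Stanine boundaries: [-1.75, -1.25, -0.75, -0.25, 0.25, 0.75, 1.25, 1.75]
z = -2.38
Check each boundary:
  z < -1.75
  z < -1.25
  z < -0.75
  z < -0.25
  z < 0.25
  z < 0.75
  z < 1.25
  z < 1.75
Highest qualifying boundary gives stanine = 1

1


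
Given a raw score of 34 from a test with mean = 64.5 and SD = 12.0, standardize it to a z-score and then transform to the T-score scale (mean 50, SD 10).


z = (X - mean) / SD = (34 - 64.5) / 12.0
z = -30.5 / 12.0
z = -2.5417
T-score = T = 50 + 10z
Carry z at full precision (z = -30.5 / 12.0) into the conversion:
T-score = 50 + 10 * (-30.5 / 12.0) = 50 + -305 / 12.0
T-score = 50 + -25.4167
T-score = 24.5833

24.5833


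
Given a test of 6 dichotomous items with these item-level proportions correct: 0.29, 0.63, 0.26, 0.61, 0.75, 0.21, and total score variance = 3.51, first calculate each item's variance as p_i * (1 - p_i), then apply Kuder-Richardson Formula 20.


For each item, compute p_i * q_i:
  Item 1: 0.29 * 0.71 = 0.2059
  Item 2: 0.63 * 0.37 = 0.2331
  Item 3: 0.26 * 0.74 = 0.1924
  Item 4: 0.61 * 0.39 = 0.2379
  Item 5: 0.75 * 0.25 = 0.1875
  Item 6: 0.21 * 0.79 = 0.1659
Sum(p_i * q_i) = 0.2059 + 0.2331 + 0.1924 + 0.2379 + 0.1875 + 0.1659 = 1.2227
KR-20 = (k/(k-1)) * (1 - Sum(p_i*q_i) / Var_total)
= (6/5) * (1 - 1.2227/3.51)
= 1.2 * 0.6517
KR-20 = 0.782

0.782


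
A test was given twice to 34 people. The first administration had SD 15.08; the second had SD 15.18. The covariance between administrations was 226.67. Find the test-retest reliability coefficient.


r = cov(X,Y) / (SD_X * SD_Y)
r = 226.67 / (15.08 * 15.18)
r = 226.67 / 228.9144
r = 0.9902

0.9902


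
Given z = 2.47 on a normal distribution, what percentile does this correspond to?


CDF(z) = 0.5 * (1 + erf(z/sqrt(2)))
erf(1.7466) = 0.9865
CDF = 0.9932
Percentile rank = 0.9932 * 100 = 99.32

99.32


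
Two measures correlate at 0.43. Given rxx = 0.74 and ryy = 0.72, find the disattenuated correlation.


r_corrected = rxy / sqrt(rxx * ryy)
= 0.43 / sqrt(0.74 * 0.72)
= 0.43 / sqrt(0.5328)
= 0.43 / 0.729932
r_corrected = 0.5891

0.5891


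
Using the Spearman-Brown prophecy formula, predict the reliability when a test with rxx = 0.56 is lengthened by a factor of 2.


r_new = (n * rxx) / (1 + (n-1) * rxx)
r_new = (2 * 0.56) / (1 + 1 * 0.56)
r_new = 1.12 / 1.56
r_new = 0.7179

0.7179


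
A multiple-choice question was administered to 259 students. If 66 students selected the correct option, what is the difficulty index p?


Item difficulty p = number correct / total examinees
p = 66 / 259
p = 0.2548

0.2548


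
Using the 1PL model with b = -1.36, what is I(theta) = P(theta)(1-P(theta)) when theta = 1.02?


P = 1/(1+exp(-(1.02--1.36))) = 0.9153
I = P*(1-P) = 0.9153 * 0.0847
I = 0.0775

0.0775


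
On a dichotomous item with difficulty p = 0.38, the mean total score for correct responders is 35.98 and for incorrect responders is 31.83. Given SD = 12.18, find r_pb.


q = 1 - p = 0.62
rpb = ((M1 - M0) / SD) * sqrt(p * q)
rpb = ((35.98 - 31.83) / 12.18) * sqrt(0.38 * 0.62)
rpb = 0.1654

0.1654


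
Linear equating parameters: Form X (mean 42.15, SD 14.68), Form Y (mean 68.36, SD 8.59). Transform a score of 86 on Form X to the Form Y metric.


slope = SD_Y / SD_X = 8.59 / 14.68 ~ 0.5851
intercept = mean_Y - slope * mean_X = 68.36 - (8.59 / 14.68) * 42.15 ~ 43.6959
Y = slope * X + intercept. To avoid rounding drift from the rounded slope/intercept, evaluate the equivalent form Y = mean_Y + SD_Y * (X - mean_X) / SD_X at full precision:
Y = 68.36 + 8.59 * (86 - 42.15) / 14.68
Y = 68.36 + 8.59 * 43.85 / 14.68
Y = 68.36 + 376.6715 / 14.68
Y = 68.36 + 25.6588
Y = 94.0188

94.0188
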